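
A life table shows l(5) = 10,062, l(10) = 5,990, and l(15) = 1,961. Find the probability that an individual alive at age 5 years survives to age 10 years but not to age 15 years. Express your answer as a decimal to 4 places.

0.4004

This is the probability of reaching 10 but not 15, conditional on being alive at 5: (l(10) − l(15)) / l(5).
= (5,990 − 1,961) / 10,062 = 4,029 / 10,062 = 0.400417.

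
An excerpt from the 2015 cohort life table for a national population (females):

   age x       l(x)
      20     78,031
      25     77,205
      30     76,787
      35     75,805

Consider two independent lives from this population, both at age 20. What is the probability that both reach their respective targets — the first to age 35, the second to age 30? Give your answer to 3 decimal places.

0.956

p₁ = l(35)/l(20) = 75,805/78,031 = 0.971473; p₂ = l(30)/l(20) = 76,787/78,031 = 0.984058.
P(both) = p₁ × p₂ = 0.971473 × 0.984058 = 0.955986.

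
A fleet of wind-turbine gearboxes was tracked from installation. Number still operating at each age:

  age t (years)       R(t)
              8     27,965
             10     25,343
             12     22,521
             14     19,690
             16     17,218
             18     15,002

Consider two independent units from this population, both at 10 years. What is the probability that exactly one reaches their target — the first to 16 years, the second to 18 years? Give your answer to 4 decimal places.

0.4670

p₁ = R(16)/R(10) = 17,218/25,343 = 0.679399; p₂ = R(18)/R(10) = 15,002/25,343 = 0.591958.
P(exactly one) = p₁(1−p₂) + (1−p₁)p₂ = 0.277223 + 0.189782 = 0.467006.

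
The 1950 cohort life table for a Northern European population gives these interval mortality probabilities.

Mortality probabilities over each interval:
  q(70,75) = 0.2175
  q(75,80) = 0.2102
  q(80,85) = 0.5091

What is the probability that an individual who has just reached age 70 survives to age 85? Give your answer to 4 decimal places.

0.3034

Chaining the interval survival probabilities: (1 − 0.2175) × (1 − 0.2102) × (1 − 0.5091).
= 0.7825 × 0.7898 × 0.4909 = 0.303385.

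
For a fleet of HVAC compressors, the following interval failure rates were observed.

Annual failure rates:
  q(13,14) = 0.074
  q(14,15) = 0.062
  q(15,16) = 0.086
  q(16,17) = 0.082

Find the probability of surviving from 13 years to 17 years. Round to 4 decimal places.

The overall survival probability is (1 − 0.074) × (1 − 0.062) × (1 − 0.086) × (1 − 0.082).
= 0.926 × 0.938 × 0.914 × 0.918 = 0.728790.

0.7288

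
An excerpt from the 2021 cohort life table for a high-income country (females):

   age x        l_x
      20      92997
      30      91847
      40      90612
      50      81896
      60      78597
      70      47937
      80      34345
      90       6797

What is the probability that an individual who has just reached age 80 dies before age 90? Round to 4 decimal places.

P(die before 90 | alive at 80) = 1 − l_90/l_80 = 1 − 6797/34345 = (27548)/34345 = 0.802096.

0.8021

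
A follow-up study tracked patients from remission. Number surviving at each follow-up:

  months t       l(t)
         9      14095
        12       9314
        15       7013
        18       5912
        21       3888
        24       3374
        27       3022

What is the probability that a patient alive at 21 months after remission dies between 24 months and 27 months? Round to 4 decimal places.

This is the probability of reaching 24 but not 27, conditional on being alive at 21: (l(24) − l(27)) / l(21).
= (3374 − 3022) / 3888 = 352 / 3888 = 0.090535.

0.0905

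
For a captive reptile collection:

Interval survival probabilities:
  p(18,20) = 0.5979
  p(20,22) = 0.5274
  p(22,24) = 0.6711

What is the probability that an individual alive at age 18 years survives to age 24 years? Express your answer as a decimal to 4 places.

0.2116

Survival from 18 to 24 is the product of surviving each interval: 0.5979 × 0.5274 × 0.6711.
= 0.211620.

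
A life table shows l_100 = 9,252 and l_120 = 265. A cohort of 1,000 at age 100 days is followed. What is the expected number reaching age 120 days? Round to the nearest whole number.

The relevant probability is 265/9,252 = 0.028642.
Expected number = 1,000 × 0.028642 = 29.

29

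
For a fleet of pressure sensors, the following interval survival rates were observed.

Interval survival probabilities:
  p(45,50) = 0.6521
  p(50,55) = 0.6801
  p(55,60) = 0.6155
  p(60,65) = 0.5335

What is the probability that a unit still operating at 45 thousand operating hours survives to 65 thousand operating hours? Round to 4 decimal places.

0.1456

Chaining the interval survival probabilities: 0.6521 × 0.6801 × 0.6155 × 0.5335.
= 0.145630.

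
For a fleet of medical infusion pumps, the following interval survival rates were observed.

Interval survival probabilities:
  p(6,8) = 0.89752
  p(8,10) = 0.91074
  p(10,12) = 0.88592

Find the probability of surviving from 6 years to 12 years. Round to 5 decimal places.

The overall survival probability is 0.89752 × 0.91074 × 0.88592.
= 0.724158.

0.72416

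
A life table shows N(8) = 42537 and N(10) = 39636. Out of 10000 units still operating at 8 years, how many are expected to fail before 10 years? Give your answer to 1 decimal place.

The relevant probability is 1 − 39636/42537 = 0.068199.
Expected number = 10000 × 0.068199 = 682.0.

682.0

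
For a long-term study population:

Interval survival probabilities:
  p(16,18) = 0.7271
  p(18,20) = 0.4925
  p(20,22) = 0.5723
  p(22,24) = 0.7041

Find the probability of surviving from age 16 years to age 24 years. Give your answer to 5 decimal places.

0.14430

P(survive 16→24) = 0.7271 × 0.4925 × 0.5723 × 0.7041.
= 0.144297.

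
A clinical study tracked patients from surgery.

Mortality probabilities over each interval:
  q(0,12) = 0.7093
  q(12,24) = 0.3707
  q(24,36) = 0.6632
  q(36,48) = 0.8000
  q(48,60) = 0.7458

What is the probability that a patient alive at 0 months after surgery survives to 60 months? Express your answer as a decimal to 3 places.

0.003

P(survive 0→60) = (1 − 0.7093) × (1 − 0.3707) × (1 − 0.6632) × (1 − 0.8000) × (1 − 0.7458).
= 0.2907 × 0.6293 × 0.3368 × 0.2000 × 0.2542 = 0.003132.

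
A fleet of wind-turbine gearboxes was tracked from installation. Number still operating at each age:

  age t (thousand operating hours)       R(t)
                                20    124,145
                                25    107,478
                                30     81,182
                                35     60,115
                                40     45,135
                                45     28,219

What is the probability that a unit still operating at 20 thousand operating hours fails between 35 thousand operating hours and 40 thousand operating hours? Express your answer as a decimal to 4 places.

0.1207

This is the probability of reaching 35 but not 40, conditional on being operational at 20: (R(35) − R(40)) / R(20).
= (60,115 − 45,135) / 124,145 = 14,980 / 124,145 = 0.120665.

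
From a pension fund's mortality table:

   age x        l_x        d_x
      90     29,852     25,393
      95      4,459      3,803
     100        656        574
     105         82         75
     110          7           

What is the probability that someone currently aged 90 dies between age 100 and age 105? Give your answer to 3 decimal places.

This is the probability of reaching 100 but not 105, conditional on being alive at 90: (l_100 − l_105) / l_90.
= (656 − 82) / 29,852 = 574 / 29,852 = 0.019228.

0.019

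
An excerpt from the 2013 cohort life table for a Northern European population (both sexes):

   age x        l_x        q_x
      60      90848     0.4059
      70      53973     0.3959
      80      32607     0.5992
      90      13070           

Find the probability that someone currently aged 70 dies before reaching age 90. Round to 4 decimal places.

P(die before 90 | alive at 70) = 1 − l_90/l_70 = 1 − 13070/53973 = (40903)/53973 = 0.757842.

0.7578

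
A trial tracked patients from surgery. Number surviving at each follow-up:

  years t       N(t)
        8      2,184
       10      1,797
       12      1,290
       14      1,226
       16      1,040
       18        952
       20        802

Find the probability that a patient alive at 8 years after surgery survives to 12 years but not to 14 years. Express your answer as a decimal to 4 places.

0.0293

This is the probability of reaching 12 but not 14, conditional on being alive at 8: (N(12) − N(14)) / N(8).
= (1,290 − 1,226) / 2,184 = 64 / 2,184 = 0.029304.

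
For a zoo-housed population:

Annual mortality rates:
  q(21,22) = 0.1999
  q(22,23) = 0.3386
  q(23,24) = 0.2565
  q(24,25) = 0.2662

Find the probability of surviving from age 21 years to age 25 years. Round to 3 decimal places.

0.289

Chaining the interval survival probabilities: (1 − 0.1999) × (1 − 0.3386) × (1 − 0.2565) × (1 − 0.2662).
= 0.8001 × 0.6614 × 0.7435 × 0.7338 = 0.288714.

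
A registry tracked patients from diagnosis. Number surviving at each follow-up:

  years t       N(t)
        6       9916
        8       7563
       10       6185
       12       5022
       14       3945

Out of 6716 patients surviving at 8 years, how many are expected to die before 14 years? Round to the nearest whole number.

The relevant probability is 1 − 3945/7563 = 0.478382.
Expected number = 6716 × 0.478382 = 3213.

3213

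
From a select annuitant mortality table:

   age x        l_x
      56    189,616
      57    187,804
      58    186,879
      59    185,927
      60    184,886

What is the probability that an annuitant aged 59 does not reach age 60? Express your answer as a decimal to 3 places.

P(die before 60 | alive at 59) = 1 − l_60/l_59 = 1 − 184,886/185,927 = (1,041)/185,927 = 0.005599.

0.006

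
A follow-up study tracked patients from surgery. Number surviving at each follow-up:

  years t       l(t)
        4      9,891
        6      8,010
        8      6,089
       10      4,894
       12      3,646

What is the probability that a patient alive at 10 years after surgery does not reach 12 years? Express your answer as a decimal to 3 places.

P(die before 12 | alive at 10) = 1 − l(12)/l(10) = 1 − 3,646/4,894 = (1,248)/4,894 = 0.255006.

0.255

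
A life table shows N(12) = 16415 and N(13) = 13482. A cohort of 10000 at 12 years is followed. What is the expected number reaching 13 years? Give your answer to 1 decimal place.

The relevant probability is 13482/16415 = 0.821322.
Expected number = 10000 × 0.821322 = 8213.2.

8213.2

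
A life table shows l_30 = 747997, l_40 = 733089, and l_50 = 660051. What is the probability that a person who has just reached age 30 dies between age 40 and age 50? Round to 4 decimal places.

We want 10|10q30 = (l_40 − l_50)/l_30.
This is the probability of reaching 40 but not 50, conditional on being alive at 30: (l_40 − l_50) / l_30.
= (733089 − 660051) / 747997 = 73038 / 747997 = 0.097645.

0.0976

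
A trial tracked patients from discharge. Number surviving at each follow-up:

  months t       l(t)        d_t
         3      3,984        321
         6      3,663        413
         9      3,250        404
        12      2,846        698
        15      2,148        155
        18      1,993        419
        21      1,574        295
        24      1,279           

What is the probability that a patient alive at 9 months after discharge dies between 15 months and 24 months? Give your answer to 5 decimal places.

0.26738

This is the probability of reaching 15 but not 24, conditional on being alive at 9: (l(15) − l(24)) / l(9).
= (2,148 − 1,279) / 3,250 = 869 / 3,250 = 0.267385.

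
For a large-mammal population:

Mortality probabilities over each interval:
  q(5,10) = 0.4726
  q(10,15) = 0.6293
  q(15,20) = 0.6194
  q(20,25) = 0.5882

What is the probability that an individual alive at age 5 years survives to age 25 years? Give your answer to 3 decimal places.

P(survive 5→25) = (1 − 0.4726) × (1 − 0.6293) × (1 − 0.6194) × (1 − 0.5882).
= 0.5274 × 0.3707 × 0.3806 × 0.4118 = 0.030642.

0.031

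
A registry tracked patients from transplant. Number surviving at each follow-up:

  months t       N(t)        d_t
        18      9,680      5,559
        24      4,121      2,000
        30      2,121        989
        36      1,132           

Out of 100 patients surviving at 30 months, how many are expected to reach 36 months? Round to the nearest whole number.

The relevant probability is 1,132/2,121 = 0.533711.
Expected number = 100 × 0.533711 = 53.

53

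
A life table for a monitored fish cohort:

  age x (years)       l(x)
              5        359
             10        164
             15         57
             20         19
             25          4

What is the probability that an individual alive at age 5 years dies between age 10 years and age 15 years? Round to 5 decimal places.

This is the probability of reaching 10 but not 15, conditional on being alive at 5: (l(10) − l(15)) / l(5).
= (164 − 57) / 359 = 107 / 359 = 0.298050.

0.29805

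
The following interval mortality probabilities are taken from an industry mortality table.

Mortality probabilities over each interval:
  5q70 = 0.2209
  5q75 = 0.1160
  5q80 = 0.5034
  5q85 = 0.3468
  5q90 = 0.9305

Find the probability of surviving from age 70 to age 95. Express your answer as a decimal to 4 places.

Chaining the interval survival probabilities: (1 − 0.2209) × (1 − 0.1160) × (1 − 0.5034) × (1 − 0.3468) × (1 − 0.9305).
= 0.7791 × 0.8840 × 0.4966 × 0.6532 × 0.0695 = 0.015527.

0.0155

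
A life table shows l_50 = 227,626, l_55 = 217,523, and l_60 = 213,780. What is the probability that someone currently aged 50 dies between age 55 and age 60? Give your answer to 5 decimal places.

We want 5|5q50 = (l_55 − l_60)/l_50.
This is the probability of reaching 55 but not 60, conditional on being alive at 50: (l_55 − l_60) / l_50.
= (217,523 − 213,780) / 227,626 = 3,743 / 227,626 = 0.016444.

0.01644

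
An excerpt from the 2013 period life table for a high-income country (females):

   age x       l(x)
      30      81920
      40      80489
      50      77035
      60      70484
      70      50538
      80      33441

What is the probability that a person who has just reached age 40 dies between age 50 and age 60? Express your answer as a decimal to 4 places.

0.0814

This is the probability of reaching 50 but not 60, conditional on being alive at 40: (l(50) − l(60)) / l(40).
= (77035 − 70484) / 80489 = 6551 / 80489 = 0.081390.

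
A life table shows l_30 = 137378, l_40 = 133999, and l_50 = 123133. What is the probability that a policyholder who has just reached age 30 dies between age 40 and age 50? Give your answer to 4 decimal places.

We want 10|10q30 = (l_40 − l_50)/l_30.
This is the probability of reaching 40 but not 50, conditional on being alive at 30: (l_40 − l_50) / l_30.
= (133999 − 123133) / 137378 = 10866 / 137378 = 0.079096.

0.0791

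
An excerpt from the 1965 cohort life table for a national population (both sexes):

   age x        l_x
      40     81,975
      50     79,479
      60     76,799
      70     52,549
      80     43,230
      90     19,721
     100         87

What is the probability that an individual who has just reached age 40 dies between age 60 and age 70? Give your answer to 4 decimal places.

0.2958

We want 20|10q40 = (l_60 − l_70)/l_40.
This is the probability of reaching 60 but not 70, conditional on being alive at 40: (l_60 − l_70) / l_40.
= (76,799 − 52,549) / 81,975 = 24,250 / 81,975 = 0.295822.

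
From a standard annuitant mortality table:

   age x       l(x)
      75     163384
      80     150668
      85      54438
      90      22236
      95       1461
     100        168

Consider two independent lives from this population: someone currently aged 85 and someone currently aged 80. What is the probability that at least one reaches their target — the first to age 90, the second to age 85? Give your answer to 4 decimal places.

p₁ = l(90)/l(85) = 22236/54438 = 0.408465; p₂ = l(85)/l(80) = 54438/150668 = 0.361311.
P(at least one) = 1 − (1−p₁)(1−p₂) = 1 − 0.591535 × 0.638689 = 0.622193.

0.6222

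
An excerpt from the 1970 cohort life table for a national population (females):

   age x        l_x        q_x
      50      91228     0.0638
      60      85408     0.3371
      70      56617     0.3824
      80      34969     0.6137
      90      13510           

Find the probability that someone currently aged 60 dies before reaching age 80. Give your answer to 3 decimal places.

0.591

P(die before 80 | alive at 60) = 1 − l_80/l_60 = 1 − 34969/85408 = (50439)/85408 = 0.590565.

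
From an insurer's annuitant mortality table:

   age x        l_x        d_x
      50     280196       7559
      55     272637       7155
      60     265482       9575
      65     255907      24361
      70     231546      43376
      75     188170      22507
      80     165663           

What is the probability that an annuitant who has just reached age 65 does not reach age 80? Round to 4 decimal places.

P(die before 80 | alive at 65) = 1 − l_80/l_65 = 1 − 165663/255907 = (90244)/255907 = 0.352644.

0.3526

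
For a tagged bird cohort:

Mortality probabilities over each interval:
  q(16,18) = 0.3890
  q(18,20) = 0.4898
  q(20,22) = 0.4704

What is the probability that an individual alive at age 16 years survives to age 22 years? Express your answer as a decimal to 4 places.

0.1651

P(survive 16→22) = (1 − 0.3890) × (1 − 0.4898) × (1 − 0.4704).
= 0.6110 × 0.5102 × 0.5296 = 0.165093.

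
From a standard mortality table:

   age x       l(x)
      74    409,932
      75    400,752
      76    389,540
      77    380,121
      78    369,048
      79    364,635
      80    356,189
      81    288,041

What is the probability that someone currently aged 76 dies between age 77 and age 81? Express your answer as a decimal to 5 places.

This is the probability of reaching 77 but not 81, conditional on being alive at 76: (l(77) − l(81)) / l(76).
= (380,121 − 288,041) / 389,540 = 92,080 / 389,540 = 0.236381.

0.23638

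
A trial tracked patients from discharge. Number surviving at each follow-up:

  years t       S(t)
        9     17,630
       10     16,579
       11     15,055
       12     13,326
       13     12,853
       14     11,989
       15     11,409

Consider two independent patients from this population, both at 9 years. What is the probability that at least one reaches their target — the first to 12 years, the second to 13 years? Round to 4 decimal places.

0.9339

p₁ = S(12)/S(9) = 13,326/17,630 = 0.755871; p₂ = S(13)/S(9) = 12,853/17,630 = 0.729041.
P(at least one) = 1 − (1−p₁)(1−p₂) = 1 − 0.244129 × 0.270959 = 0.933851.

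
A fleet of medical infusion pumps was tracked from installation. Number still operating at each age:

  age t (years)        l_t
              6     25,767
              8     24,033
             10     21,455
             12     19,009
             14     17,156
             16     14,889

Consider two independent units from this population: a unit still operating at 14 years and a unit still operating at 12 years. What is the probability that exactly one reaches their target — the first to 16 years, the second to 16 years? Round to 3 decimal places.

p₁ = l_16/l_14 = 14,889/17,156 = 0.867860; p₂ = l_16/l_12 = 14,889/19,009 = 0.783261.
P(exactly one) = p₁(1−p₂) + (1−p₁)p₂ = 0.188099 + 0.103500 = 0.291599.

0.292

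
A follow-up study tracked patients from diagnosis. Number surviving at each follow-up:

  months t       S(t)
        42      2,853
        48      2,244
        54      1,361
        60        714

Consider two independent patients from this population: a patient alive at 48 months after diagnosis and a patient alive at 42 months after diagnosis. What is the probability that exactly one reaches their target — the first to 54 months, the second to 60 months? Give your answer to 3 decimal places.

p₁ = S(54)/S(48) = 1,361/2,244 = 0.606506; p₂ = S(60)/S(42) = 714/2,853 = 0.250263.
P(exactly one) = p₁(1−p₂) + (1−p₁)p₂ = 0.454720 + 0.098477 = 0.553197.

0.553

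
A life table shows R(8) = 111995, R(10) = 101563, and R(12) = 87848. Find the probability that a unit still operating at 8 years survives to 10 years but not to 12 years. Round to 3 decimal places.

This is the probability of reaching 10 but not 12, conditional on being operational at 8: (R(10) − R(12)) / R(8).
= (101563 − 87848) / 111995 = 13715 / 111995 = 0.122461.

0.122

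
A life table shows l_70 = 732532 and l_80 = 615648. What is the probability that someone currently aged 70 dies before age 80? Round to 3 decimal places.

P(die before 80 | alive at 70) = 1 − l_80/l_70 = 1 − 615648/732532 = (116884)/732532 = 0.159562.

0.160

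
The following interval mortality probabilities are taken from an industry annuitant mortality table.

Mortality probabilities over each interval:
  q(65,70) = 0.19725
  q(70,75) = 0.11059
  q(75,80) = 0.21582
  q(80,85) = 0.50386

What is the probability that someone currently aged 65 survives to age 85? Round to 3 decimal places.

Survival from 65 to 85 is the product of surviving each interval: (1 − 0.19725) × (1 − 0.11059) × (1 − 0.21582) × (1 − 0.50386).
= 0.80275 × 0.88941 × 0.78418 × 0.49614 = 0.277781.

0.278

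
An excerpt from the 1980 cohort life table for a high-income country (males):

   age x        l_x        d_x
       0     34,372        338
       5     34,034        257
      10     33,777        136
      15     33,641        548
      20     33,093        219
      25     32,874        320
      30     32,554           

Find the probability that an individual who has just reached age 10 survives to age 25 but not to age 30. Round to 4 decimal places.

0.0095

This is the probability of reaching 25 but not 30, conditional on being alive at 10: (l_25 − l_30) / l_10.
= (32,874 − 32,554) / 33,777 = 320 / 33,777 = 0.009474.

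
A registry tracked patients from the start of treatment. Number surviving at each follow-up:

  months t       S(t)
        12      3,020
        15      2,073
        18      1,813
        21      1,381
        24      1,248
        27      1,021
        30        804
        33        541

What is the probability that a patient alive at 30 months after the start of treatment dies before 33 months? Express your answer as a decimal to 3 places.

0.327

P(die before 33 | alive at 30) = 1 − S(33)/S(30) = 1 − 541/804 = (263)/804 = 0.327114.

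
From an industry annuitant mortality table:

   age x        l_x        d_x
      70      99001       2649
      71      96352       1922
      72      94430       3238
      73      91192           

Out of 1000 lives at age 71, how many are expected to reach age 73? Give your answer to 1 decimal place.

946.4

The relevant probability is 91192/96352 = 0.946446.
Expected number = 1000 × 0.946446 = 946.4.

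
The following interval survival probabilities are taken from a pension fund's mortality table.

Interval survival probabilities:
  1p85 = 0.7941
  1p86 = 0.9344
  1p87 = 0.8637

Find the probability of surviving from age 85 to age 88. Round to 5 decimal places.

0.64087

The overall survival probability is 0.7941 × 0.9344 × 0.8637.
= 0.640871.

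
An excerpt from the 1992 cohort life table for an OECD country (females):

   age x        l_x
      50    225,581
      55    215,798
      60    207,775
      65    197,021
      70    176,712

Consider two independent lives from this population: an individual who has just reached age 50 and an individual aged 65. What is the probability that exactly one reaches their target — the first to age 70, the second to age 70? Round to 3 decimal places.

0.275

p₁ = l_70/l_50 = 176,712/225,581 = 0.783364; p₂ = l_70/l_65 = 176,712/197,021 = 0.896920.
P(exactly one) = p₁(1−p₂) + (1−p₁)p₂ = 0.080749 + 0.194305 = 0.275054.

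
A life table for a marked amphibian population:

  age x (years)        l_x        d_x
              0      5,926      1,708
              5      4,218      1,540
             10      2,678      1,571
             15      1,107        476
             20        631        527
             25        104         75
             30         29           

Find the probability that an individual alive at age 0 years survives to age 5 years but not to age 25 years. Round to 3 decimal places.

0.694

This is the probability of reaching 5 but not 25, conditional on being alive at 0: (l_5 − l_25) / l_0.
= (4,218 − 104) / 5,926 = 4,114 / 5,926 = 0.694229.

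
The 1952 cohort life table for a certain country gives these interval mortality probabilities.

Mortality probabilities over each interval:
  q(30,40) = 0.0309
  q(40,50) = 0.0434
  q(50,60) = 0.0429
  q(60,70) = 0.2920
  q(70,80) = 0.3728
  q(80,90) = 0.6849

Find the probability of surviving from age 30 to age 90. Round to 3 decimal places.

0.124

Chaining the interval survival probabilities: (1 − 0.0309) × (1 − 0.0434) × (1 − 0.0429) × (1 − 0.2920) × (1 − 0.3728) × (1 − 0.6849).
= 0.9691 × 0.9566 × 0.9571 × 0.7080 × 0.6272 × 0.3151 = 0.124149.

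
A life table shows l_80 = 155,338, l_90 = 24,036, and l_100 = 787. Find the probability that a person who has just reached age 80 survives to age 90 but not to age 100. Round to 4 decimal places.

This is the probability of reaching 90 but not 100, conditional on being alive at 80: (l_90 − l_100) / l_80.
= (24,036 − 787) / 155,338 = 23,249 / 155,338 = 0.149667.

0.1497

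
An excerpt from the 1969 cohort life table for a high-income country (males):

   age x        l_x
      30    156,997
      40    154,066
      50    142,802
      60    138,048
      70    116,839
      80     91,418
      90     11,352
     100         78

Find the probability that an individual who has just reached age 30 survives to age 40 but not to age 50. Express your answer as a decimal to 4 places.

This is the probability of reaching 40 but not 50, conditional on being alive at 30: (l_40 − l_50) / l_30.
= (154,066 − 142,802) / 156,997 = 11,264 / 156,997 = 0.071747.

0.0717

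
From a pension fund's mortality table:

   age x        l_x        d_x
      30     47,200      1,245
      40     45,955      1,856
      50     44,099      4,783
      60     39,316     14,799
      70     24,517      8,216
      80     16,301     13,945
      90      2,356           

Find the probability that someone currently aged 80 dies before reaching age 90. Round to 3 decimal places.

P(die before 90 | alive at 80) = 1 − l_90/l_80 = 1 − 2,356/16,301 = (13,945)/16,301 = 0.855469.

0.855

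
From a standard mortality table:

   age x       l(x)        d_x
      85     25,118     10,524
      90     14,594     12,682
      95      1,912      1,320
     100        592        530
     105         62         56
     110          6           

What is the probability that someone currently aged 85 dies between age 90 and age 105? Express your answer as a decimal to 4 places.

0.5785

This is the probability of reaching 90 but not 105, conditional on being alive at 85: (l(90) − l(105)) / l(85).
= (14,594 − 62) / 25,118 = 14,532 / 25,118 = 0.578549.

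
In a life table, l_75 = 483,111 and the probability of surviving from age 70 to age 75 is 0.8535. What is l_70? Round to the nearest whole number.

l_70 = l_75 / p = 483,111 / 0.8535 = 566035.

566035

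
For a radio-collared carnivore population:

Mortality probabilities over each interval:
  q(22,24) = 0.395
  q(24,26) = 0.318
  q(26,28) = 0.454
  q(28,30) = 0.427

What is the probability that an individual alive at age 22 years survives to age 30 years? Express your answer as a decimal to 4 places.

0.1291

Survival from 22 to 30 is the product of surviving each interval: (1 − 0.395) × (1 − 0.318) × (1 − 0.454) × (1 − 0.427).
= 0.605 × 0.682 × 0.546 × 0.573 = 0.129088.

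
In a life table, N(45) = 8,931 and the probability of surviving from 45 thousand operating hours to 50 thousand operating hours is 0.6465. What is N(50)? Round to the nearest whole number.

5774

N(50) = N(45) × p = 8,931 × 0.6465 = 5774.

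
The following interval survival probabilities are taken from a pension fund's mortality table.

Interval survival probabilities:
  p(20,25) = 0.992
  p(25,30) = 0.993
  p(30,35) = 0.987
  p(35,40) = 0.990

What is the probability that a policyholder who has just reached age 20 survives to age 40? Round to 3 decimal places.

0.963

Chaining the interval survival probabilities: 0.992 × 0.993 × 0.987 × 0.990.
= 0.962528.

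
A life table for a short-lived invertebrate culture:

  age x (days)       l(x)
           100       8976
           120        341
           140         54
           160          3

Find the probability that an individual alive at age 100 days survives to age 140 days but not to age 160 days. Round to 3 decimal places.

0.006

This is the probability of reaching 140 but not 160, conditional on being alive at 100: (l(140) − l(160)) / l(100).
= (54 − 3) / 8976 = 51 / 8976 = 0.005682.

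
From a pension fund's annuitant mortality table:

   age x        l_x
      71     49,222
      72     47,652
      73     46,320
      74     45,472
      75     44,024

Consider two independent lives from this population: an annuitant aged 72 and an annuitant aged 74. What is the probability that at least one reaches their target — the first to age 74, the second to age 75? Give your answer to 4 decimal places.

p₁ = l_74/l_72 = 45,472/47,652 = 0.954252; p₂ = l_75/l_74 = 44,024/45,472 = 0.968156.
P(at least one) = 1 − (1−p₁)(1−p₂) = 1 − 0.045748 × 0.031844 = 0.998543.

0.9985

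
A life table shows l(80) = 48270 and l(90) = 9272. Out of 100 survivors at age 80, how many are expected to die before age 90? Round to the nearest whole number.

The relevant probability is 1 − 9272/48270 = 0.807914.
Expected number = 100 × 0.807914 = 81.

81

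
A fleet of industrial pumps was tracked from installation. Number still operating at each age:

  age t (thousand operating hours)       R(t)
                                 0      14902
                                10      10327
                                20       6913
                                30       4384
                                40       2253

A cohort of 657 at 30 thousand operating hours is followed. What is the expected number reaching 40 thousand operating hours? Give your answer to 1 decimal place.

The relevant probability is 2253/4384 = 0.513914.
Expected number = 657 × 0.513914 = 337.6.

337.6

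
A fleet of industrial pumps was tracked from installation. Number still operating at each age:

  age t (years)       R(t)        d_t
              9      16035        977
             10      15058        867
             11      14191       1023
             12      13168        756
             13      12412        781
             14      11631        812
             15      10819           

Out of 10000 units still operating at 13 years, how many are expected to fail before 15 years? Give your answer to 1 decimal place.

1283.4

The relevant probability is 1 − 10819/12412 = 0.128344.
Expected number = 10000 × 0.128344 = 1283.4.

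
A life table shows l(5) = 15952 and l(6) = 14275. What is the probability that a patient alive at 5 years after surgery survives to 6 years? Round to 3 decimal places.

0.895

The conditional survival probability is l(6)/l(5) = 14275/15952 = 0.894872.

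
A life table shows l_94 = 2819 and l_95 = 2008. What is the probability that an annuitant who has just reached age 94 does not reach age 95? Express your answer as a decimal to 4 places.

P(die before 95 | alive at 94) = 1 − l_95/l_94 = 1 − 2008/2819 = (811)/2819 = 0.287691.

0.2877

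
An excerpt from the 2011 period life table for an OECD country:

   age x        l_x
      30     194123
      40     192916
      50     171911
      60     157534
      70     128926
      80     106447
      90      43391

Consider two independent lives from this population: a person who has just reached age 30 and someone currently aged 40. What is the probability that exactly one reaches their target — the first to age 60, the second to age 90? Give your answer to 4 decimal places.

p₁ = l_60/l_30 = 157534/194123 = 0.811516; p₂ = l_90/l_40 = 43391/192916 = 0.224922.
P(exactly one) = p₁(1−p₂) + (1−p₁)p₂ = 0.628988 + 0.042394 = 0.671382.

0.6714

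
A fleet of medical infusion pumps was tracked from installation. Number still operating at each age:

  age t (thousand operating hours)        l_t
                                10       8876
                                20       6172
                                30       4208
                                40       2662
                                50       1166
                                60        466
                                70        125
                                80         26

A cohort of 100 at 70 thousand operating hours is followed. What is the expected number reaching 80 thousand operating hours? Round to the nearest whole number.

21

The relevant probability is 26/125 = 0.208000.
Expected number = 100 × 0.208000 = 21.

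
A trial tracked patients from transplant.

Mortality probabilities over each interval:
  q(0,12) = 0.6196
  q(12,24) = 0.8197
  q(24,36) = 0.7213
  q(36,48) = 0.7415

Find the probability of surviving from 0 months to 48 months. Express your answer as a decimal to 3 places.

Survival from 0 to 48 is the product of surviving each interval: (1 − 0.6196) × (1 − 0.8197) × (1 − 0.7213) × (1 − 0.7415).
= 0.3804 × 0.1803 × 0.2787 × 0.2585 = 0.004941.

0.005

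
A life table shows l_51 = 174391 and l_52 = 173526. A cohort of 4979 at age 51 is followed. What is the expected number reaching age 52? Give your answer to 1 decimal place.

The relevant probability is 173526/174391 = 0.995040.
Expected number = 4979 × 0.995040 = 4954.3.

4954.3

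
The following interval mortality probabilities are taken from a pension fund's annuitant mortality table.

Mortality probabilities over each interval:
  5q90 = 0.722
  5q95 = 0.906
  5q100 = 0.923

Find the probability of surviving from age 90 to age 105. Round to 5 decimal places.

Survival from 90 to 105 is the product of surviving each interval: (1 − 0.722) × (1 − 0.906) × (1 − 0.923).
= 0.278 × 0.094 × 0.077 = 0.002012.

0.00201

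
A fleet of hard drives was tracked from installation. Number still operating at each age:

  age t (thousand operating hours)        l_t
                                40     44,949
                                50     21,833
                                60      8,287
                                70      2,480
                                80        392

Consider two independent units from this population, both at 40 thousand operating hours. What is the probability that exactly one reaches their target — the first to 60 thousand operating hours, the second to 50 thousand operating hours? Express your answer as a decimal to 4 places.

0.4910

p₁ = l_60/l_40 = 8,287/44,949 = 0.184365; p₂ = l_50/l_40 = 21,833/44,949 = 0.485728.
P(exactly one) = p₁(1−p₂) + (1−p₁)p₂ = 0.094814 + 0.396177 = 0.490991.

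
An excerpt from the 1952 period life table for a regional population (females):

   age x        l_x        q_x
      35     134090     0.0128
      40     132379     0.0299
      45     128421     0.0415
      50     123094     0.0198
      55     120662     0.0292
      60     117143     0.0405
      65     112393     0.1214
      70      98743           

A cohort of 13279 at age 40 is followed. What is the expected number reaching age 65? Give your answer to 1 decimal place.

The relevant probability is 112393/132379 = 0.849024.
Expected number = 13279 × 0.849024 = 11274.2.

11274.2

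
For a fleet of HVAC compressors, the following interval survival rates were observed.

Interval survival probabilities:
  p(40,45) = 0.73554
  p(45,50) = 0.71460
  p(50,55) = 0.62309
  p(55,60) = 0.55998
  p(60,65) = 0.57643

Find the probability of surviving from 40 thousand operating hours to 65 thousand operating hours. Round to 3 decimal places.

0.106

The overall survival probability is 0.73554 × 0.71460 × 0.62309 × 0.55998 × 0.57643.
= 0.105716.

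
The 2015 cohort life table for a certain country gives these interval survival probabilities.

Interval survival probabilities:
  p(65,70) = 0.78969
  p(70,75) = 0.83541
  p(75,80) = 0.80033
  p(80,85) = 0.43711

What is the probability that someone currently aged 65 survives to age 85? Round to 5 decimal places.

0.23079

The overall survival probability is 0.78969 × 0.83541 × 0.80033 × 0.43711.
= 0.230790.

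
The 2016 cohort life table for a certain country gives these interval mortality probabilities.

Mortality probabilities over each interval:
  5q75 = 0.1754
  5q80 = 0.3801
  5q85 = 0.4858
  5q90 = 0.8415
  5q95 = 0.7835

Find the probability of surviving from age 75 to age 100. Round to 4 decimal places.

0.0090

Chaining the interval survival probabilities: (1 − 0.1754) × (1 − 0.3801) × (1 − 0.4858) × (1 − 0.8415) × (1 − 0.7835).
= 0.8246 × 0.6199 × 0.5142 × 0.1585 × 0.2165 = 0.009020.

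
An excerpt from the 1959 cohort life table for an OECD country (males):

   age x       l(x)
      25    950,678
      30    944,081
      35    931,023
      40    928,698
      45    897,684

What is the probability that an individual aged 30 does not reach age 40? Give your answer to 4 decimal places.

0.0163

P(die before 40 | alive at 30) = 1 − l(40)/l(30) = 1 − 928,698/944,081 = (15,383)/944,081 = 0.016294.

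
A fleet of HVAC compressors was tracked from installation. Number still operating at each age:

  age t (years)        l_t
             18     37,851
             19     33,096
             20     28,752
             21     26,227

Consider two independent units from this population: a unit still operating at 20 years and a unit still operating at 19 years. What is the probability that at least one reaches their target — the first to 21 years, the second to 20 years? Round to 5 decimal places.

p₁ = l_21/l_20 = 26,227/28,752 = 0.912180; p₂ = l_20/l_19 = 28,752/33,096 = 0.868745.
P(at least one) = 1 − (1−p₁)(1−p₂) = 1 − 0.087820 × 0.131255 = 0.988473.

0.98847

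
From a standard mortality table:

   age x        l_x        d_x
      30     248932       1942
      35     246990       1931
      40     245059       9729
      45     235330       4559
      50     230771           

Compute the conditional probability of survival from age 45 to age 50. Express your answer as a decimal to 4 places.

0.9806

We want 5p45 = l_50/l_45.
The conditional survival probability is l_50/l_45 = 230771/235330 = 0.980627.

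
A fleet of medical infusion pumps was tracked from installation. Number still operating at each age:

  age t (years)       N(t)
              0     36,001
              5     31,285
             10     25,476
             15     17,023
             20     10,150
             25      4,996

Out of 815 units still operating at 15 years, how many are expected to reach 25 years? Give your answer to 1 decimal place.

239.2

The relevant probability is 4,996/17,023 = 0.293485.
Expected number = 815 × 0.293485 = 239.2.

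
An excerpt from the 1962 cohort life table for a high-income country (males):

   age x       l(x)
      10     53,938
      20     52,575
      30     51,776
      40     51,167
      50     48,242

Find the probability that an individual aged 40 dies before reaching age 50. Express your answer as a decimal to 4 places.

P(die before 50 | alive at 40) = 1 − l(50)/l(40) = 1 − 48,242/51,167 = (2,925)/51,167 = 0.057166.

0.0572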